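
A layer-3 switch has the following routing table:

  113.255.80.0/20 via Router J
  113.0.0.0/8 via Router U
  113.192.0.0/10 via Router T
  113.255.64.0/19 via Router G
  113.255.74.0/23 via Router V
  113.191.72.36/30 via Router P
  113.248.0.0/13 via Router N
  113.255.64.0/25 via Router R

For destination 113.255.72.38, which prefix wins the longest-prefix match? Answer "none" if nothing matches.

Entries matching 113.255.72.38:
  113.0.0.0/8 (113.0.0.0 - 113.255.255.255)
  113.192.0.0/10 (113.192.0.0 - 113.255.255.255)
  113.248.0.0/13 (113.248.0.0 - 113.255.255.255)
  113.255.64.0/19 (113.255.64.0 - 113.255.95.255)
Most specific is 113.255.64.0/19.

113.255.64.0/19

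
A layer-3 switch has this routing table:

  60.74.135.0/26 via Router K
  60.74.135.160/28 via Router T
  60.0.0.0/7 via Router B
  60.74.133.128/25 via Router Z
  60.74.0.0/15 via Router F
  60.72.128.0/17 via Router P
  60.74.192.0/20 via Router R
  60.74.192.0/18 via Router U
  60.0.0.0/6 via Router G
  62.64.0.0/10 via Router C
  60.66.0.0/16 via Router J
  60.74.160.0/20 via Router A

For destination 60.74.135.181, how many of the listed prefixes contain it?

Prefixes containing 60.74.135.181:
  60.0.0.0/6 (60.0.0.0 - 63.255.255.255)
  60.0.0.0/7 (60.0.0.0 - 61.255.255.255)
  60.74.0.0/15 (60.74.0.0 - 60.75.255.255)
Total matching entries: 3.

3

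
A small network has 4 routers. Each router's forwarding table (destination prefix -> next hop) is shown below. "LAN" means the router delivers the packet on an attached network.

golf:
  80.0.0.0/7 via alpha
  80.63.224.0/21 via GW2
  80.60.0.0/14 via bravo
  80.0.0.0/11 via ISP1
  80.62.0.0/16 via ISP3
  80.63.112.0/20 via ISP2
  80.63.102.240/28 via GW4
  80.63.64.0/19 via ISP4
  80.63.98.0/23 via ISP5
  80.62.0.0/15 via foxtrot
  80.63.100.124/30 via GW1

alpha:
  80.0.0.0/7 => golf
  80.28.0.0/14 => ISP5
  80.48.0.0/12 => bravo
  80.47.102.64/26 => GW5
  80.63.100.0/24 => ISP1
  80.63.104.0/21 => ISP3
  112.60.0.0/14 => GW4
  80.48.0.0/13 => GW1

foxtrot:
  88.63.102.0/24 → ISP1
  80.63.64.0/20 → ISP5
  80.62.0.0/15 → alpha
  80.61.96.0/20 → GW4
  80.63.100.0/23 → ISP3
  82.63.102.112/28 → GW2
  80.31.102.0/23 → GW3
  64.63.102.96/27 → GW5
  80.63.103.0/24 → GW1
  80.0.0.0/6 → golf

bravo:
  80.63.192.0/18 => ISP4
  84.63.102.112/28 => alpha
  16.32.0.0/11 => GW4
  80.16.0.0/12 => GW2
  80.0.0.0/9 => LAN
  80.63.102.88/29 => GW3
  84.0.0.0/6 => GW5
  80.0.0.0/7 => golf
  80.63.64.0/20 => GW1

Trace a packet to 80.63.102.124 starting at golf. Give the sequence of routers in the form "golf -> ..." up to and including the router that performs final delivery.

At golf: longest match for 80.63.102.124 is 80.62.0.0/15 -> foxtrot
At foxtrot: longest match for 80.63.102.124 is 80.62.0.0/15 -> alpha
At alpha: longest match for 80.63.102.124 is 80.48.0.0/12 -> bravo
At bravo: longest match for 80.63.102.124 is 80.0.0.0/9 -> LAN

golf -> foxtrot -> alpha -> bravo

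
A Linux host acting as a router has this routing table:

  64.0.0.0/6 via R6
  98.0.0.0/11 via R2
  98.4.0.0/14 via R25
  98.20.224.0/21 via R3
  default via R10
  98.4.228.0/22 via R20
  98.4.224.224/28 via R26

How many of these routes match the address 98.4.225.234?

3

Prefixes containing 98.4.225.234:
  0.0.0.0/0 (default, matches everything)
  98.0.0.0/11 (98.0.0.0 - 98.31.255.255)
  98.4.0.0/14 (98.4.0.0 - 98.7.255.255)
Total matching entries: 3.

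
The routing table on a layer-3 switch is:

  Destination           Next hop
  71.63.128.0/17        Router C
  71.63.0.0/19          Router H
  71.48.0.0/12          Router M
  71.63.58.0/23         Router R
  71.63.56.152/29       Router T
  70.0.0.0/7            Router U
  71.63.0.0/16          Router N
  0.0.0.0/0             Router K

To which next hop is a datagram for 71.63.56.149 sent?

Routes whose prefix contains 71.63.56.149:
  0.0.0.0/0 (default, matches everything) -> Router K
  70.0.0.0/7 (70.0.0.0 - 71.255.255.255) -> Router U
  71.48.0.0/12 (71.48.0.0 - 71.63.255.255) -> Router M
  71.63.0.0/16 (71.63.0.0 - 71.63.255.255) -> Router N
More-specific entries that do NOT match:
  71.63.56.152/29 (71.63.56.152 - 71.63.56.159) does not contain 71.63.56.149
  71.63.58.0/23 (71.63.58.0 - 71.63.59.255) does not contain 71.63.56.149
  71.63.0.0/19 (71.63.0.0 - 71.63.31.255) does not contain 71.63.56.149
  71.63.128.0/17 (71.63.128.0 - 71.63.255.255) does not contain 71.63.56.149
Longest matching prefix is /16 -> next hop Router N.

Router N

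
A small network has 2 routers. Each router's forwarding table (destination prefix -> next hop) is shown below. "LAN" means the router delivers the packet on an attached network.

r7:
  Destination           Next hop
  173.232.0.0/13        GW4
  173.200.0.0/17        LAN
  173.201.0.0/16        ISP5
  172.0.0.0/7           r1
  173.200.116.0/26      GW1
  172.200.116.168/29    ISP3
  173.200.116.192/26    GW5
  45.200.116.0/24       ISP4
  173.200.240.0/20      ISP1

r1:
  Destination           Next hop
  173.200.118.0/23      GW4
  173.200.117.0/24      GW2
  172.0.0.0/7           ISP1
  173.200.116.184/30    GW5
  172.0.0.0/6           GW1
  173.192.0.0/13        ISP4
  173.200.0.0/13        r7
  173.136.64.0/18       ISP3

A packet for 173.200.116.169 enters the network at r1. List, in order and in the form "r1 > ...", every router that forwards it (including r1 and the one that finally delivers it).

At r1: longest match for 173.200.116.169 is 173.200.0.0/13 -> r7
At r7: longest match for 173.200.116.169 is 173.200.0.0/17 -> LAN

r1 > r7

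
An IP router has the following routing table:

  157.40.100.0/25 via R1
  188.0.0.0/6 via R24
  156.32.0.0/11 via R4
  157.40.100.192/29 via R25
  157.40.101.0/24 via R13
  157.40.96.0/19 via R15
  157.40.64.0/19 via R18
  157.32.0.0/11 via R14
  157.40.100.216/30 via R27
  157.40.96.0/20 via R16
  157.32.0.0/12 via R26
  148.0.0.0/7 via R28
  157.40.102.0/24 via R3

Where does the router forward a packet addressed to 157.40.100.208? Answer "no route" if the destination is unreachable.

Routes whose prefix contains 157.40.100.208:
  157.32.0.0/11 (157.32.0.0 - 157.63.255.255) -> R14
  157.32.0.0/12 (157.32.0.0 - 157.47.255.255) -> R26
  157.40.96.0/19 (157.40.96.0 - 157.40.127.255) -> R15
  157.40.96.0/20 (157.40.96.0 - 157.40.111.255) -> R16
More-specific entries that do NOT match:
  157.40.100.216/30 (157.40.100.216 - 157.40.100.219) does not contain 157.40.100.208
  157.40.100.192/29 (157.40.100.192 - 157.40.100.199) does not contain 157.40.100.208
  157.40.100.0/25 (157.40.100.0 - 157.40.100.127) does not contain 157.40.100.208
  157.40.101.0/24 (157.40.101.0 - 157.40.101.255) does not contain 157.40.100.208
  157.40.102.0/24 (157.40.102.0 - 157.40.102.255) does not contain 157.40.100.208
Longest matching prefix is /20 -> next hop R16.

R16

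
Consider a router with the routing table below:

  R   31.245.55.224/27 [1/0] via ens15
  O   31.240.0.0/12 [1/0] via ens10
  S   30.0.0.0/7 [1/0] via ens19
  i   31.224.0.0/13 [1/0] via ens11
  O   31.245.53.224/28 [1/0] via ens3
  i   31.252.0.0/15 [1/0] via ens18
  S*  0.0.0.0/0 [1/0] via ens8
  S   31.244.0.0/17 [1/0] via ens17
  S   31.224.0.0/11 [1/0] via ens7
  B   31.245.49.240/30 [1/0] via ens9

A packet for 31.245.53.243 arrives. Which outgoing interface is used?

Routes whose prefix contains 31.245.53.243:
  0.0.0.0/0 (default, matches everything) -> ens8
  30.0.0.0/7 (30.0.0.0 - 31.255.255.255) -> ens19
  31.224.0.0/11 (31.224.0.0 - 31.255.255.255) -> ens7
  31.240.0.0/12 (31.240.0.0 - 31.255.255.255) -> ens10
More-specific entries that do NOT match:
  31.245.49.240/30 (31.245.49.240 - 31.245.49.243) does not contain 31.245.53.243
  31.245.53.224/28 (31.245.53.224 - 31.245.53.239) does not contain 31.245.53.243
  31.245.55.224/27 (31.245.55.224 - 31.245.55.255) does not contain 31.245.53.243
  31.244.0.0/17 (31.244.0.0 - 31.244.127.255) does not contain 31.245.53.243
  31.252.0.0/15 (31.252.0.0 - 31.253.255.255) does not contain 31.245.53.243
  31.224.0.0/13 (31.224.0.0 - 31.231.255.255) does not contain 31.245.53.243
Longest matching prefix is /12 -> interface ens10.

ens10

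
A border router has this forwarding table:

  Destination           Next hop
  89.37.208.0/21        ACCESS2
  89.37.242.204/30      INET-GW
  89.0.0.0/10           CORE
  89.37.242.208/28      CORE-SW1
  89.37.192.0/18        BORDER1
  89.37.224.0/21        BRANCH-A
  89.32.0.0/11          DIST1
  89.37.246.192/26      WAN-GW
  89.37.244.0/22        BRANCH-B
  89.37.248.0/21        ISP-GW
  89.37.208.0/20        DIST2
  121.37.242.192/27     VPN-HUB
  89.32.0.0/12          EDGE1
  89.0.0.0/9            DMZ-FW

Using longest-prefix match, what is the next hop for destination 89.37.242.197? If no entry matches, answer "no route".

BORDER1

Routes whose prefix contains 89.37.242.197:
  89.0.0.0/9 (89.0.0.0 - 89.127.255.255) -> DMZ-FW
  89.0.0.0/10 (89.0.0.0 - 89.63.255.255) -> CORE
  89.32.0.0/11 (89.32.0.0 - 89.63.255.255) -> DIST1
  89.32.0.0/12 (89.32.0.0 - 89.47.255.255) -> EDGE1
  89.37.192.0/18 (89.37.192.0 - 89.37.255.255) -> BORDER1
More-specific entries that do NOT match:
  89.37.242.204/30 (89.37.242.204 - 89.37.242.207) does not contain 89.37.242.197
  89.37.242.208/28 (89.37.242.208 - 89.37.242.223) does not contain 89.37.242.197
  121.37.242.192/27 (121.37.242.192 - 121.37.242.223) does not contain 89.37.242.197
  89.37.246.192/26 (89.37.246.192 - 89.37.246.255) does not contain 89.37.242.197
  89.37.244.0/22 (89.37.244.0 - 89.37.247.255) does not contain 89.37.242.197
  89.37.208.0/21 (89.37.208.0 - 89.37.215.255) does not contain 89.37.242.197
  89.37.224.0/21 (89.37.224.0 - 89.37.231.255) does not contain 89.37.242.197
  89.37.248.0/21 (89.37.248.0 - 89.37.255.255) does not contain 89.37.242.197
  89.37.208.0/20 (89.37.208.0 - 89.37.223.255) does not contain 89.37.242.197
Longest matching prefix is /18 -> next hop BORDER1.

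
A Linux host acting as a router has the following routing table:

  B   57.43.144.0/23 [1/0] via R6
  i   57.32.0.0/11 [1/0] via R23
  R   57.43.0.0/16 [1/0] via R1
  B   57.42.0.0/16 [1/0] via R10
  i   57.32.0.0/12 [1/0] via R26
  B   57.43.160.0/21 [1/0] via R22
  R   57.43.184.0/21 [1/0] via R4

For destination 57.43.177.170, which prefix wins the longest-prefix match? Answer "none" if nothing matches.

Entries matching 57.43.177.170:
  57.32.0.0/11 (57.32.0.0 - 57.63.255.255)
  57.32.0.0/12 (57.32.0.0 - 57.47.255.255)
  57.43.0.0/16 (57.43.0.0 - 57.43.255.255)
Most specific is 57.43.0.0/16.

57.43.0.0/16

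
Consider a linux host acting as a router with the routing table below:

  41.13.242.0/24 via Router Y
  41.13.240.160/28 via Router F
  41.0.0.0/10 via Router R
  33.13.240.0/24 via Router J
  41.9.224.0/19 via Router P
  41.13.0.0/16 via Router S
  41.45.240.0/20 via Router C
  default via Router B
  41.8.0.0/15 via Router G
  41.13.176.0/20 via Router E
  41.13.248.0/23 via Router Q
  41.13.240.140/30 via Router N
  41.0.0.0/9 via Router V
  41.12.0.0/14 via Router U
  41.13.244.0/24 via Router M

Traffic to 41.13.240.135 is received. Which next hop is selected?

Routes whose prefix contains 41.13.240.135:
  0.0.0.0/0 (default, matches everything) -> Router B
  41.0.0.0/9 (41.0.0.0 - 41.127.255.255) -> Router V
  41.0.0.0/10 (41.0.0.0 - 41.63.255.255) -> Router R
  41.12.0.0/14 (41.12.0.0 - 41.15.255.255) -> Router U
  41.13.0.0/16 (41.13.0.0 - 41.13.255.255) -> Router S
More-specific entries that do NOT match:
  41.13.240.140/30 (41.13.240.140 - 41.13.240.143) does not contain 41.13.240.135
  41.13.240.160/28 (41.13.240.160 - 41.13.240.175) does not contain 41.13.240.135
  41.13.242.0/24 (41.13.242.0 - 41.13.242.255) does not contain 41.13.240.135
  33.13.240.0/24 (33.13.240.0 - 33.13.240.255) does not contain 41.13.240.135
  41.13.244.0/24 (41.13.244.0 - 41.13.244.255) does not contain 41.13.240.135
  41.13.248.0/23 (41.13.248.0 - 41.13.249.255) does not contain 41.13.240.135
  41.45.240.0/20 (41.45.240.0 - 41.45.255.255) does not contain 41.13.240.135
  41.13.176.0/20 (41.13.176.0 - 41.13.191.255) does not contain 41.13.240.135
  41.9.224.0/19 (41.9.224.0 - 41.9.255.255) does not contain 41.13.240.135
Longest matching prefix is /16 -> next hop Router S.

Router S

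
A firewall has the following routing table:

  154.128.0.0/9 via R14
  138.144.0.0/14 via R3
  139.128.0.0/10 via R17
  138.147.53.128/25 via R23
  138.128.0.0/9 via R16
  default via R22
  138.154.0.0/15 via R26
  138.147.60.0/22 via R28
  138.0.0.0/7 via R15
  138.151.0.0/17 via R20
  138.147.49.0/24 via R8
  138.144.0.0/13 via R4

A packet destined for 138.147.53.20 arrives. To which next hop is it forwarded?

Routes whose prefix contains 138.147.53.20:
  0.0.0.0/0 (default, matches everything) -> R22
  138.0.0.0/7 (138.0.0.0 - 139.255.255.255) -> R15
  138.128.0.0/9 (138.128.0.0 - 138.255.255.255) -> R16
  138.144.0.0/13 (138.144.0.0 - 138.151.255.255) -> R4
  138.144.0.0/14 (138.144.0.0 - 138.147.255.255) -> R3
More-specific entries that do NOT match:
  138.147.53.128/25 (138.147.53.128 - 138.147.53.255) does not contain 138.147.53.20
  138.147.49.0/24 (138.147.49.0 - 138.147.49.255) does not contain 138.147.53.20
  138.147.60.0/22 (138.147.60.0 - 138.147.63.255) does not contain 138.147.53.20
  138.151.0.0/17 (138.151.0.0 - 138.151.127.255) does not contain 138.147.53.20
  138.154.0.0/15 (138.154.0.0 - 138.155.255.255) does not contain 138.147.53.20
Longest matching prefix is /14 -> next hop R3.

R3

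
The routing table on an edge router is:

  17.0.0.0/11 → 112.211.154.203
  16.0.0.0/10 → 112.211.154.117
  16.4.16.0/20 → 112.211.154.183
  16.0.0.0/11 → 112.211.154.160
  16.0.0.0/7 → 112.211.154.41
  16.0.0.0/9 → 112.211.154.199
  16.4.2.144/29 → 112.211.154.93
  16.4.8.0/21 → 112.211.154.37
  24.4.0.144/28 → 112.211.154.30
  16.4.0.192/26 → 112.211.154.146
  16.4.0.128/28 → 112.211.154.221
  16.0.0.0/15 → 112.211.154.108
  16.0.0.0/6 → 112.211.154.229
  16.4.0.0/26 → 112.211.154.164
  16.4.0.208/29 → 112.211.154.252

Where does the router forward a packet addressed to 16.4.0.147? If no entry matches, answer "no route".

Routes whose prefix contains 16.4.0.147:
  16.0.0.0/6 (16.0.0.0 - 19.255.255.255) -> 112.211.154.229
  16.0.0.0/7 (16.0.0.0 - 17.255.255.255) -> 112.211.154.41
  16.0.0.0/9 (16.0.0.0 - 16.127.255.255) -> 112.211.154.199
  16.0.0.0/10 (16.0.0.0 - 16.63.255.255) -> 112.211.154.117
  16.0.0.0/11 (16.0.0.0 - 16.31.255.255) -> 112.211.154.160
More-specific entries that do NOT match:
  16.4.2.144/29 (16.4.2.144 - 16.4.2.151) does not contain 16.4.0.147
  16.4.0.208/29 (16.4.0.208 - 16.4.0.215) does not contain 16.4.0.147
  24.4.0.144/28 (24.4.0.144 - 24.4.0.159) does not contain 16.4.0.147
  16.4.0.128/28 (16.4.0.128 - 16.4.0.143) does not contain 16.4.0.147
  16.4.0.192/26 (16.4.0.192 - 16.4.0.255) does not contain 16.4.0.147
  16.4.0.0/26 (16.4.0.0 - 16.4.0.63) does not contain 16.4.0.147
  16.4.8.0/21 (16.4.8.0 - 16.4.15.255) does not contain 16.4.0.147
  16.4.16.0/20 (16.4.16.0 - 16.4.31.255) does not contain 16.4.0.147
  16.0.0.0/15 (16.0.0.0 - 16.1.255.255) does not contain 16.4.0.147
Longest matching prefix is /11 -> next hop 112.211.154.160.

112.211.154.160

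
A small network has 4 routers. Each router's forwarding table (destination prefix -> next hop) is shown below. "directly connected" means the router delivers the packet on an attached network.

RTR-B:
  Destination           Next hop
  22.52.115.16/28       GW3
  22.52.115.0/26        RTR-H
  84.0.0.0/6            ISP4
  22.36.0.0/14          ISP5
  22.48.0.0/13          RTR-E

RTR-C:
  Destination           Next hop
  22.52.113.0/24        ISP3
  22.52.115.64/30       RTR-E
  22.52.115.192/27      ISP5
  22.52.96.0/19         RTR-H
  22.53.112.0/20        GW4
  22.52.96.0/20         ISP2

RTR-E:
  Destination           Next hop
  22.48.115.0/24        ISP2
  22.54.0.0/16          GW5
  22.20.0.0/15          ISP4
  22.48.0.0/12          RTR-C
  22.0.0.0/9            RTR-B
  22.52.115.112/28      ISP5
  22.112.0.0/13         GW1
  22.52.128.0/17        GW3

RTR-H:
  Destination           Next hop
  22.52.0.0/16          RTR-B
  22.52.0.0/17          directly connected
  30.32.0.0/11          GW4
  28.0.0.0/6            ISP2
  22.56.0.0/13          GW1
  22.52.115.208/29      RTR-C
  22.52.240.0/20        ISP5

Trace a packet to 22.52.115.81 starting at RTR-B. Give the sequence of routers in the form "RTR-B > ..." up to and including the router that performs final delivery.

RTR-B > RTR-E > RTR-C > RTR-H

At RTR-B: longest match for 22.52.115.81 is 22.48.0.0/13 -> RTR-E
At RTR-E: longest match for 22.52.115.81 is 22.48.0.0/12 -> RTR-C
At RTR-C: longest match for 22.52.115.81 is 22.52.96.0/19 -> RTR-H
At RTR-H: longest match for 22.52.115.81 is 22.52.0.0/17 -> directly connected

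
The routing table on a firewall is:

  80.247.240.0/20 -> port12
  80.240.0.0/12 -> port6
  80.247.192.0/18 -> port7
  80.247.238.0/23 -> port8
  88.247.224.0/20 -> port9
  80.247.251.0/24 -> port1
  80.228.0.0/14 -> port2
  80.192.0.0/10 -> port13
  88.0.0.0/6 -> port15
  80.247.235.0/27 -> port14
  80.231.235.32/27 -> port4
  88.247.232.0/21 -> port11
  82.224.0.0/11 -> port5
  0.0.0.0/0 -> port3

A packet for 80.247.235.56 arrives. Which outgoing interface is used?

Routes whose prefix contains 80.247.235.56:
  0.0.0.0/0 (default, matches everything) -> port3
  80.192.0.0/10 (80.192.0.0 - 80.255.255.255) -> port13
  80.240.0.0/12 (80.240.0.0 - 80.255.255.255) -> port6
  80.247.192.0/18 (80.247.192.0 - 80.247.255.255) -> port7
More-specific entries that do NOT match:
  80.247.235.0/27 (80.247.235.0 - 80.247.235.31) does not contain 80.247.235.56
  80.231.235.32/27 (80.231.235.32 - 80.231.235.63) does not contain 80.247.235.56
  80.247.251.0/24 (80.247.251.0 - 80.247.251.255) does not contain 80.247.235.56
  80.247.238.0/23 (80.247.238.0 - 80.247.239.255) does not contain 80.247.235.56
  88.247.232.0/21 (88.247.232.0 - 88.247.239.255) does not contain 80.247.235.56
  80.247.240.0/20 (80.247.240.0 - 80.247.255.255) does not contain 80.247.235.56
  88.247.224.0/20 (88.247.224.0 - 88.247.239.255) does not contain 80.247.235.56
Longest matching prefix is /18 -> interface port7.

port7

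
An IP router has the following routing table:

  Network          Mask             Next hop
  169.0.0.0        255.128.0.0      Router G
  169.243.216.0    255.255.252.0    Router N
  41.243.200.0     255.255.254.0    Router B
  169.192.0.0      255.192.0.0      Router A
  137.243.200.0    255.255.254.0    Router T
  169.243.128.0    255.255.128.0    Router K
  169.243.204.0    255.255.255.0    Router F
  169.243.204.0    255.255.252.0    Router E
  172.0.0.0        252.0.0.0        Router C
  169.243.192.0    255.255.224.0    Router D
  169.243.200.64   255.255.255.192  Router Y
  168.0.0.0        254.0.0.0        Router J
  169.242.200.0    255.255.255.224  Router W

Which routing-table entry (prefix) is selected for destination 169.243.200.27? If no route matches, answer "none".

169.243.192.0/19

Entries matching 169.243.200.27:
  168.0.0.0/7 (168.0.0.0 - 169.255.255.255)
  169.192.0.0/10 (169.192.0.0 - 169.255.255.255)
  169.243.128.0/17 (169.243.128.0 - 169.243.255.255)
  169.243.192.0/19 (169.243.192.0 - 169.243.223.255)
Most specific is 169.243.192.0/19.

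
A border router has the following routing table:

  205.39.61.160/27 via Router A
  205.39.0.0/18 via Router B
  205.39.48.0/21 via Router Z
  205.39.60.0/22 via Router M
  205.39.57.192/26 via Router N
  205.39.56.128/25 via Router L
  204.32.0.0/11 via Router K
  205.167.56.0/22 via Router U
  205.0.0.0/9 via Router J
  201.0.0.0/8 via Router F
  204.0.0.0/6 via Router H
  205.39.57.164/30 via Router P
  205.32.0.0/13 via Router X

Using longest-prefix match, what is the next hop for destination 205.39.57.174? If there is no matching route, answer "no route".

Router B

Routes whose prefix contains 205.39.57.174:
  204.0.0.0/6 (204.0.0.0 - 207.255.255.255) -> Router H
  205.0.0.0/9 (205.0.0.0 - 205.127.255.255) -> Router J
  205.32.0.0/13 (205.32.0.0 - 205.39.255.255) -> Router X
  205.39.0.0/18 (205.39.0.0 - 205.39.63.255) -> Router B
More-specific entries that do NOT match:
  205.39.57.164/30 (205.39.57.164 - 205.39.57.167) does not contain 205.39.57.174
  205.39.61.160/27 (205.39.61.160 - 205.39.61.191) does not contain 205.39.57.174
  205.39.57.192/26 (205.39.57.192 - 205.39.57.255) does not contain 205.39.57.174
  205.39.56.128/25 (205.39.56.128 - 205.39.56.255) does not contain 205.39.57.174
  205.39.60.0/22 (205.39.60.0 - 205.39.63.255) does not contain 205.39.57.174
  205.167.56.0/22 (205.167.56.0 - 205.167.59.255) does not contain 205.39.57.174
  205.39.48.0/21 (205.39.48.0 - 205.39.55.255) does not contain 205.39.57.174
Longest matching prefix is /18 -> next hop Router B.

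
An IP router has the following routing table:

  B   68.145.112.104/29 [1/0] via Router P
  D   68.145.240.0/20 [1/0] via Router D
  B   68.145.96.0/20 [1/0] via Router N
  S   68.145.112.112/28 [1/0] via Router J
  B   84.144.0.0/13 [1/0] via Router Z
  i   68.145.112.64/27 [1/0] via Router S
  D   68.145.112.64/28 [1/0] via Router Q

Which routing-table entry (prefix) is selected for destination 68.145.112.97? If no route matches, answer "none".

68.145.112.97 is outside every listed prefix and there is no default route.

none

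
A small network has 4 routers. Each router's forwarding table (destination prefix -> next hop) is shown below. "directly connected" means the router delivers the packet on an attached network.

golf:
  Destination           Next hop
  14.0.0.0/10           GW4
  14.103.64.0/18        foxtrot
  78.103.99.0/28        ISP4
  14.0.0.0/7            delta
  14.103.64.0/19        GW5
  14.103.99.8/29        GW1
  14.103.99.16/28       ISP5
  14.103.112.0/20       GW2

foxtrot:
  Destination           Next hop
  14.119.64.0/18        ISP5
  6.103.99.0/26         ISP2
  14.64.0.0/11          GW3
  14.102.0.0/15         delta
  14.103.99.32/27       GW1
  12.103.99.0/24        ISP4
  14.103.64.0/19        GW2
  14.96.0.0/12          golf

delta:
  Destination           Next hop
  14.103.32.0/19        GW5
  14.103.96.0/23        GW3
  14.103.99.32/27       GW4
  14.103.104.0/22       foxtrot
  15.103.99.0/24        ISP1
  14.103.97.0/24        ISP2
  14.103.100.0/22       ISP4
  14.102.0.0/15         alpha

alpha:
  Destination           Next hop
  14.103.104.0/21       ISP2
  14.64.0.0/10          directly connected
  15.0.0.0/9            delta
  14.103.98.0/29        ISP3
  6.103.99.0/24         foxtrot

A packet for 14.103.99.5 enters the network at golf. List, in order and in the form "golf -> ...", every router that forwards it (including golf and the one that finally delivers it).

golf -> foxtrot -> delta -> alpha

At golf: longest match for 14.103.99.5 is 14.103.64.0/18 -> foxtrot
At foxtrot: longest match for 14.103.99.5 is 14.102.0.0/15 -> delta
At delta: longest match for 14.103.99.5 is 14.102.0.0/15 -> alpha
At alpha: longest match for 14.103.99.5 is 14.64.0.0/10 -> directly connected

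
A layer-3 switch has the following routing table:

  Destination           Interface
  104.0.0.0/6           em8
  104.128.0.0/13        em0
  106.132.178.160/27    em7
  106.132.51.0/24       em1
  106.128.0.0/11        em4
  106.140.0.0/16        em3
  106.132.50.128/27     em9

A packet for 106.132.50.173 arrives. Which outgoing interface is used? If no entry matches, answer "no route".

em4

Routes whose prefix contains 106.132.50.173:
  104.0.0.0/6 (104.0.0.0 - 107.255.255.255) -> em8
  106.128.0.0/11 (106.128.0.0 - 106.159.255.255) -> em4
More-specific entries that do NOT match:
  106.132.178.160/27 (106.132.178.160 - 106.132.178.191) does not contain 106.132.50.173
  106.132.50.128/27 (106.132.50.128 - 106.132.50.159) does not contain 106.132.50.173
  106.132.51.0/24 (106.132.51.0 - 106.132.51.255) does not contain 106.132.50.173
  106.140.0.0/16 (106.140.0.0 - 106.140.255.255) does not contain 106.132.50.173
  104.128.0.0/13 (104.128.0.0 - 104.135.255.255) does not contain 106.132.50.173
Longest matching prefix is /11 -> interface em4.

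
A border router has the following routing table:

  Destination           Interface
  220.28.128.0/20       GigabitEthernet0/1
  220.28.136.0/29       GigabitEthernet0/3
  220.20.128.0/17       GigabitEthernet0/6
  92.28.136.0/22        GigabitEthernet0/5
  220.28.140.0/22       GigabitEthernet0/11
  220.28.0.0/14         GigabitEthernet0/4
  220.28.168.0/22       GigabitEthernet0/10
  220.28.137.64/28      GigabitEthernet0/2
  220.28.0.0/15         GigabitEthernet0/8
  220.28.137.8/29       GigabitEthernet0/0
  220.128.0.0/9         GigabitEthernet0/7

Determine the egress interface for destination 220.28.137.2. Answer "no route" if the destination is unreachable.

Routes whose prefix contains 220.28.137.2:
  220.28.0.0/14 (220.28.0.0 - 220.31.255.255) -> GigabitEthernet0/4
  220.28.0.0/15 (220.28.0.0 - 220.29.255.255) -> GigabitEthernet0/8
  220.28.128.0/20 (220.28.128.0 - 220.28.143.255) -> GigabitEthernet0/1
More-specific entries that do NOT match:
  220.28.136.0/29 (220.28.136.0 - 220.28.136.7) does not contain 220.28.137.2
  220.28.137.8/29 (220.28.137.8 - 220.28.137.15) does not contain 220.28.137.2
  220.28.137.64/28 (220.28.137.64 - 220.28.137.79) does not contain 220.28.137.2
  92.28.136.0/22 (92.28.136.0 - 92.28.139.255) does not contain 220.28.137.2
  220.28.140.0/22 (220.28.140.0 - 220.28.143.255) does not contain 220.28.137.2
  220.28.168.0/22 (220.28.168.0 - 220.28.171.255) does not contain 220.28.137.2
Longest matching prefix is /20 -> interface GigabitEthernet0/1.

GigabitEthernet0/1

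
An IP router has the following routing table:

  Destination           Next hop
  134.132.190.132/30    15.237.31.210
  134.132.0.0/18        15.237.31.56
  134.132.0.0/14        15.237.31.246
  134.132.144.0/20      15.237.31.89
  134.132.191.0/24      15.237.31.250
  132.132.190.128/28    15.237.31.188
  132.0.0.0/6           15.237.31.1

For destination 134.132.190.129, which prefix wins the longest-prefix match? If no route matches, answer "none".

134.132.0.0/14

Entries matching 134.132.190.129:
  132.0.0.0/6 (132.0.0.0 - 135.255.255.255)
  134.132.0.0/14 (134.132.0.0 - 134.135.255.255)
Most specific is 134.132.0.0/14.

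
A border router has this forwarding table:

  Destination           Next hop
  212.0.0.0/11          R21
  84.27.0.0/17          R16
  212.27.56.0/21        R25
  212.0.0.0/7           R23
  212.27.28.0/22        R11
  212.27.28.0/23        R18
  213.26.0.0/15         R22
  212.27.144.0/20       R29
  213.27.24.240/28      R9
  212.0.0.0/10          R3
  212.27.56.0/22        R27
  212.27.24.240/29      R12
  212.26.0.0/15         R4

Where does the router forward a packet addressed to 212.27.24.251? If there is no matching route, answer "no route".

Routes whose prefix contains 212.27.24.251:
  212.0.0.0/7 (212.0.0.0 - 213.255.255.255) -> R23
  212.0.0.0/10 (212.0.0.0 - 212.63.255.255) -> R3
  212.0.0.0/11 (212.0.0.0 - 212.31.255.255) -> R21
  212.26.0.0/15 (212.26.0.0 - 212.27.255.255) -> R4
More-specific entries that do NOT match:
  212.27.24.240/29 (212.27.24.240 - 212.27.24.247) does not contain 212.27.24.251
  213.27.24.240/28 (213.27.24.240 - 213.27.24.255) does not contain 212.27.24.251
  212.27.28.0/23 (212.27.28.0 - 212.27.29.255) does not contain 212.27.24.251
  212.27.28.0/22 (212.27.28.0 - 212.27.31.255) does not contain 212.27.24.251
  212.27.56.0/22 (212.27.56.0 - 212.27.59.255) does not contain 212.27.24.251
  212.27.56.0/21 (212.27.56.0 - 212.27.63.255) does not contain 212.27.24.251
  212.27.144.0/20 (212.27.144.0 - 212.27.159.255) does not contain 212.27.24.251
  84.27.0.0/17 (84.27.0.0 - 84.27.127.255) does not contain 212.27.24.251
Longest matching prefix is /15 -> next hop R4.

R4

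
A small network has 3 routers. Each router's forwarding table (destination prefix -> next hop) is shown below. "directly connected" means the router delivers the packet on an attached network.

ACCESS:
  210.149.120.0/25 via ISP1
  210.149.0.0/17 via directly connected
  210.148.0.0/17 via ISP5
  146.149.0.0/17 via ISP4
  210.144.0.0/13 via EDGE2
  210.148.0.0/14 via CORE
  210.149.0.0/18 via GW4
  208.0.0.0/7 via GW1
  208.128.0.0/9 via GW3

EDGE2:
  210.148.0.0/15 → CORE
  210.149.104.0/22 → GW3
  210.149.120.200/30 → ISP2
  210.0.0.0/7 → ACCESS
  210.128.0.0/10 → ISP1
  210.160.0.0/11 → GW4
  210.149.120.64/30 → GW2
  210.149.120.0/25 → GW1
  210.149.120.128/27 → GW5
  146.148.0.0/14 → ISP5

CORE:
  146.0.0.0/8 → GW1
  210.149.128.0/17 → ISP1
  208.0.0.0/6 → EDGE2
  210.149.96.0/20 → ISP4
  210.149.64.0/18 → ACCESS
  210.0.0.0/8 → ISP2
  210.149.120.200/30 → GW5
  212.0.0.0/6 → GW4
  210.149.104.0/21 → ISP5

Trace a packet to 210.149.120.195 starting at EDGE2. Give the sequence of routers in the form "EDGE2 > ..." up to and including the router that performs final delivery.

EDGE2 > CORE > ACCESS

At EDGE2: longest match for 210.149.120.195 is 210.148.0.0/15 -> CORE
At CORE: longest match for 210.149.120.195 is 210.149.64.0/18 -> ACCESS
At ACCESS: longest match for 210.149.120.195 is 210.149.0.0/17 -> directly connected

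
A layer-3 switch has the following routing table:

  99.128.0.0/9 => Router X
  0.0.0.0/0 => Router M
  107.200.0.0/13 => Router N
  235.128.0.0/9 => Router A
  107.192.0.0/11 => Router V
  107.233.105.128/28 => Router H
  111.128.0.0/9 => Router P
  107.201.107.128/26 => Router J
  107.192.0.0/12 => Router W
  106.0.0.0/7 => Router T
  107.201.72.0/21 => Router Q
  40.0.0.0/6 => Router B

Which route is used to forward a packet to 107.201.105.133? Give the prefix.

Entries matching 107.201.105.133:
  0.0.0.0/0 (default, matches everything)
  106.0.0.0/7 (106.0.0.0 - 107.255.255.255)
  107.192.0.0/11 (107.192.0.0 - 107.223.255.255)
  107.192.0.0/12 (107.192.0.0 - 107.207.255.255)
  107.200.0.0/13 (107.200.0.0 - 107.207.255.255)
Most specific is 107.200.0.0/13.

107.200.0.0/13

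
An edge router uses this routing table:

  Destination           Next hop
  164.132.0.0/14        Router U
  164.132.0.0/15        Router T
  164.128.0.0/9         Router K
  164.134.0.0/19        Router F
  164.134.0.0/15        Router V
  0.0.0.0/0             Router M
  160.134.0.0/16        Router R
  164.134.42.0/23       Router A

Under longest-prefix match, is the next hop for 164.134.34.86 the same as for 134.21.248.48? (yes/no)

164.134.34.86: longest match 164.134.0.0/15 -> Router V
134.21.248.48: longest match 0.0.0.0/0 -> Router M

no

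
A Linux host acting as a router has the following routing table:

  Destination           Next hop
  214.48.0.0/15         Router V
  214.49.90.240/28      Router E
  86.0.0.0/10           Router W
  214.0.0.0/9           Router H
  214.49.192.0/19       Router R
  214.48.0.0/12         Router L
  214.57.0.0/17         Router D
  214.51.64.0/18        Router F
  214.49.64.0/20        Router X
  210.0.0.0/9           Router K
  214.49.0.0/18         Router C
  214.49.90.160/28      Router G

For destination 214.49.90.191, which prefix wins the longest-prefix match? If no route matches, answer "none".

Entries matching 214.49.90.191:
  214.0.0.0/9 (214.0.0.0 - 214.127.255.255)
  214.48.0.0/12 (214.48.0.0 - 214.63.255.255)
  214.48.0.0/15 (214.48.0.0 - 214.49.255.255)
Most specific is 214.48.0.0/15.

214.48.0.0/15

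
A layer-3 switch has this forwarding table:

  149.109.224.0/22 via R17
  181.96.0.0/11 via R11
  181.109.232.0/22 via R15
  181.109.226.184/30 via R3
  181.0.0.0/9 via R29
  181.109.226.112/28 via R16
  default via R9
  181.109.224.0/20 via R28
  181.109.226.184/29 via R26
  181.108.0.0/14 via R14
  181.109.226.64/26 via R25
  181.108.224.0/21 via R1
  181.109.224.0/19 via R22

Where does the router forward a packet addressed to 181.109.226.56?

Routes whose prefix contains 181.109.226.56:
  0.0.0.0/0 (default, matches everything) -> R9
  181.0.0.0/9 (181.0.0.0 - 181.127.255.255) -> R29
  181.96.0.0/11 (181.96.0.0 - 181.127.255.255) -> R11
  181.108.0.0/14 (181.108.0.0 - 181.111.255.255) -> R14
  181.109.224.0/19 (181.109.224.0 - 181.109.255.255) -> R22
  181.109.224.0/20 (181.109.224.0 - 181.109.239.255) -> R28
More-specific entries that do NOT match:
  181.109.226.184/30 (181.109.226.184 - 181.109.226.187) does not contain 181.109.226.56
  181.109.226.184/29 (181.109.226.184 - 181.109.226.191) does not contain 181.109.226.56
  181.109.226.112/28 (181.109.226.112 - 181.109.226.127) does not contain 181.109.226.56
  181.109.226.64/26 (181.109.226.64 - 181.109.226.127) does not contain 181.109.226.56
  149.109.224.0/22 (149.109.224.0 - 149.109.227.255) does not contain 181.109.226.56
  181.109.232.0/22 (181.109.232.0 - 181.109.235.255) does not contain 181.109.226.56
  181.108.224.0/21 (181.108.224.0 - 181.108.231.255) does not contain 181.109.226.56
Longest matching prefix is /20 -> next hop R28.

R28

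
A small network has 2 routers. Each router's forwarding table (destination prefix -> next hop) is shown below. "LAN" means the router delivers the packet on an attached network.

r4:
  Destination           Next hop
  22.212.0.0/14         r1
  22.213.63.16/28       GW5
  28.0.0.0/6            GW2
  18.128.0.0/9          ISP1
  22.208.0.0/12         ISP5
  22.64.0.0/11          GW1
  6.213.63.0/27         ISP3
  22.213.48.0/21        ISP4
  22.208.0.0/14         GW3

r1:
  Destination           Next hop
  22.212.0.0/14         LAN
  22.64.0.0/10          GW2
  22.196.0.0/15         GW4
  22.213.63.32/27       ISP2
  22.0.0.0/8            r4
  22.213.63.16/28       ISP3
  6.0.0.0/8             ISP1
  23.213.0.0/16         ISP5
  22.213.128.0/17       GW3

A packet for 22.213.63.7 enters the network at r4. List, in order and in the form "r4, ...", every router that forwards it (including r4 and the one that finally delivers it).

At r4: longest match for 22.213.63.7 is 22.212.0.0/14 -> r1
At r1: longest match for 22.213.63.7 is 22.212.0.0/14 -> LAN

r4, r1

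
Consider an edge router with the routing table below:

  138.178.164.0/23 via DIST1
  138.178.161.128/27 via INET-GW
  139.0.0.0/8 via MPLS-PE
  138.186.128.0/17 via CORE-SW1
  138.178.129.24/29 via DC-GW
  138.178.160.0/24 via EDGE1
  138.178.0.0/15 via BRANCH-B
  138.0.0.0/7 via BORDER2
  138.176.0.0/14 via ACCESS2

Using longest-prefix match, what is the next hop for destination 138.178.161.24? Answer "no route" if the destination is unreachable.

Routes whose prefix contains 138.178.161.24:
  138.0.0.0/7 (138.0.0.0 - 139.255.255.255) -> BORDER2
  138.176.0.0/14 (138.176.0.0 - 138.179.255.255) -> ACCESS2
  138.178.0.0/15 (138.178.0.0 - 138.179.255.255) -> BRANCH-B
More-specific entries that do NOT match:
  138.178.129.24/29 (138.178.129.24 - 138.178.129.31) does not contain 138.178.161.24
  138.178.161.128/27 (138.178.161.128 - 138.178.161.159) does not contain 138.178.161.24
  138.178.160.0/24 (138.178.160.0 - 138.178.160.255) does not contain 138.178.161.24
  138.178.164.0/23 (138.178.164.0 - 138.178.165.255) does not contain 138.178.161.24
  138.186.128.0/17 (138.186.128.0 - 138.186.255.255) does not contain 138.178.161.24
Longest matching prefix is /15 -> next hop BRANCH-B.

BRANCH-B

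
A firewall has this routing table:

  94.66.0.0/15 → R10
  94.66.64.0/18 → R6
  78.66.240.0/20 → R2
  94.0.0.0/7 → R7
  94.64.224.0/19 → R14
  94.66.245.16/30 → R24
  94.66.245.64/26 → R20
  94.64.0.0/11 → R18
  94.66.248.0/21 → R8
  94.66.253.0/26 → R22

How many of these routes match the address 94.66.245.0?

Prefixes containing 94.66.245.0:
  94.0.0.0/7 (94.0.0.0 - 95.255.255.255)
  94.64.0.0/11 (94.64.0.0 - 94.95.255.255)
  94.66.0.0/15 (94.66.0.0 - 94.67.255.255)
Total matching entries: 3.

3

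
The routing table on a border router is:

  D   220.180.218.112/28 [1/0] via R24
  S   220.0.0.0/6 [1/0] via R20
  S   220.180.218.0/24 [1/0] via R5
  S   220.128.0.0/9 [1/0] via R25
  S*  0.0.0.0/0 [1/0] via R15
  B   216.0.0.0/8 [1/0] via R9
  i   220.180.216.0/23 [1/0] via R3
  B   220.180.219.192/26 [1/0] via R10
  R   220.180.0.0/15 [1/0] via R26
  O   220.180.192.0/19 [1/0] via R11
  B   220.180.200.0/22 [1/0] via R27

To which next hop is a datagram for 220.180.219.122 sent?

Routes whose prefix contains 220.180.219.122:
  0.0.0.0/0 (default, matches everything) -> R15
  220.0.0.0/6 (220.0.0.0 - 223.255.255.255) -> R20
  220.128.0.0/9 (220.128.0.0 - 220.255.255.255) -> R25
  220.180.0.0/15 (220.180.0.0 - 220.181.255.255) -> R26
  220.180.192.0/19 (220.180.192.0 - 220.180.223.255) -> R11
More-specific entries that do NOT match:
  220.180.218.112/28 (220.180.218.112 - 220.180.218.127) does not contain 220.180.219.122
  220.180.219.192/26 (220.180.219.192 - 220.180.219.255) does not contain 220.180.219.122
  220.180.218.0/24 (220.180.218.0 - 220.180.218.255) does not contain 220.180.219.122
  220.180.216.0/23 (220.180.216.0 - 220.180.217.255) does not contain 220.180.219.122
  220.180.200.0/22 (220.180.200.0 - 220.180.203.255) does not contain 220.180.219.122
Longest matching prefix is /19 -> next hop R11.

R11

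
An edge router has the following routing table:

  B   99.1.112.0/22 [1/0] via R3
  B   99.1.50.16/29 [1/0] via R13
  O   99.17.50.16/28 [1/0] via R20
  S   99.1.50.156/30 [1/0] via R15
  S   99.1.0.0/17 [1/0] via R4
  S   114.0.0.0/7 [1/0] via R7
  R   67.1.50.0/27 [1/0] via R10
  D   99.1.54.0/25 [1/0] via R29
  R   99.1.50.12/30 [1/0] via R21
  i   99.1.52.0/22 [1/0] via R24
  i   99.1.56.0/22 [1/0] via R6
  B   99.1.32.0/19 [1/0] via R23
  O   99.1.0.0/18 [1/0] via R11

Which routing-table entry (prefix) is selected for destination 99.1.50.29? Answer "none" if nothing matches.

Entries matching 99.1.50.29:
  99.1.0.0/17 (99.1.0.0 - 99.1.127.255)
  99.1.0.0/18 (99.1.0.0 - 99.1.63.255)
  99.1.32.0/19 (99.1.32.0 - 99.1.63.255)
Most specific is 99.1.32.0/19.

99.1.32.0/19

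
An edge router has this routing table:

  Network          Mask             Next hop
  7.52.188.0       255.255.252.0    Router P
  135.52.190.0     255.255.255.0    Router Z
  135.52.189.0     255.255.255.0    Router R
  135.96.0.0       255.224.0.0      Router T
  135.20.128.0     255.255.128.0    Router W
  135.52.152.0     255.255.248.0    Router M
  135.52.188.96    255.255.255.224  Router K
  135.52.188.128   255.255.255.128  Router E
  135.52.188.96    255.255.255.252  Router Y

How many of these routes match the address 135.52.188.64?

No listed prefix contains 135.52.188.64.
Total matching entries: 0.

0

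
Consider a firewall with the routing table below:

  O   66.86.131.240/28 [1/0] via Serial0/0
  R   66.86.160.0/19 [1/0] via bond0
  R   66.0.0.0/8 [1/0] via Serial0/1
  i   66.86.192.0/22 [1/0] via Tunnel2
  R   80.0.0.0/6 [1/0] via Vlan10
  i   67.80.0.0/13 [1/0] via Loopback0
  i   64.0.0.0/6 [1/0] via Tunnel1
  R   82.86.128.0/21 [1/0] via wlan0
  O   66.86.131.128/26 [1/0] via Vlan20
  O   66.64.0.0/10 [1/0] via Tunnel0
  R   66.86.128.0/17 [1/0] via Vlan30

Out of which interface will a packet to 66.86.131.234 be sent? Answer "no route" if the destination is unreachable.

Vlan30

Routes whose prefix contains 66.86.131.234:
  64.0.0.0/6 (64.0.0.0 - 67.255.255.255) -> Tunnel1
  66.0.0.0/8 (66.0.0.0 - 66.255.255.255) -> Serial0/1
  66.64.0.0/10 (66.64.0.0 - 66.127.255.255) -> Tunnel0
  66.86.128.0/17 (66.86.128.0 - 66.86.255.255) -> Vlan30
More-specific entries that do NOT match:
  66.86.131.240/28 (66.86.131.240 - 66.86.131.255) does not contain 66.86.131.234
  66.86.131.128/26 (66.86.131.128 - 66.86.131.191) does not contain 66.86.131.234
  66.86.192.0/22 (66.86.192.0 - 66.86.195.255) does not contain 66.86.131.234
  82.86.128.0/21 (82.86.128.0 - 82.86.135.255) does not contain 66.86.131.234
  66.86.160.0/19 (66.86.160.0 - 66.86.191.255) does not contain 66.86.131.234
Longest matching prefix is /17 -> interface Vlan30.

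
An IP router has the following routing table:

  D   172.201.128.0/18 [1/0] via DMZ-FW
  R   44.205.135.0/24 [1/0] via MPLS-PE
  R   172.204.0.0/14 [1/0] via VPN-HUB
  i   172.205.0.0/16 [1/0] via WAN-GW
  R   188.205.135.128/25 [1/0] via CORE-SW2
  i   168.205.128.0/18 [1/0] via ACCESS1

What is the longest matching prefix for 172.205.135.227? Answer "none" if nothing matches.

172.205.0.0/16

Entries matching 172.205.135.227:
  172.204.0.0/14 (172.204.0.0 - 172.207.255.255)
  172.205.0.0/16 (172.205.0.0 - 172.205.255.255)
Most specific is 172.205.0.0/16.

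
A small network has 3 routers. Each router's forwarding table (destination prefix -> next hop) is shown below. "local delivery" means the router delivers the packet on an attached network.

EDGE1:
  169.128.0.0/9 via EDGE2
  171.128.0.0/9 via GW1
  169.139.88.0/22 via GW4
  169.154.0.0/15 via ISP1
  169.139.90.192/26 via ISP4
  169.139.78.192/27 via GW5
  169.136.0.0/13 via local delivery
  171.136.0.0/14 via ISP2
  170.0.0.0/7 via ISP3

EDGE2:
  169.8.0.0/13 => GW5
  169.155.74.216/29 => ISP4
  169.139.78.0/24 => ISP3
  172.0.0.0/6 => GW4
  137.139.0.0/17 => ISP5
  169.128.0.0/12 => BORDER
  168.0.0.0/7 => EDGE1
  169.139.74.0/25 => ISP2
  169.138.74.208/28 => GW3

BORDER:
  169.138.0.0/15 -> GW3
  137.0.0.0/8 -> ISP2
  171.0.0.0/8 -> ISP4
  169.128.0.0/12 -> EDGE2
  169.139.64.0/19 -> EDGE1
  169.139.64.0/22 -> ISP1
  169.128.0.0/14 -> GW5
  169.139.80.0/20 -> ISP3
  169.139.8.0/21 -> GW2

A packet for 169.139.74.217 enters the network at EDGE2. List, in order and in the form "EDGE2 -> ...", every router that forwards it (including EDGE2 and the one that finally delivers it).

EDGE2 -> BORDER -> EDGE1

At EDGE2: longest match for 169.139.74.217 is 169.128.0.0/12 -> BORDER
At BORDER: longest match for 169.139.74.217 is 169.139.64.0/19 -> EDGE1
At EDGE1: longest match for 169.139.74.217 is 169.136.0.0/13 -> local delivery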